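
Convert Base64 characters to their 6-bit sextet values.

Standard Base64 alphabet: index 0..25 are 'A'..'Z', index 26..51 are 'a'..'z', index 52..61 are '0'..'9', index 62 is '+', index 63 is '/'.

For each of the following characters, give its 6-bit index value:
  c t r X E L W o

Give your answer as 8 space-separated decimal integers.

Answer: 28 45 43 23 4 11 22 40

Derivation:
'c': a..z range, 26 + ord('c') − ord('a') = 28
't': a..z range, 26 + ord('t') − ord('a') = 45
'r': a..z range, 26 + ord('r') − ord('a') = 43
'X': A..Z range, ord('X') − ord('A') = 23
'E': A..Z range, ord('E') − ord('A') = 4
'L': A..Z range, ord('L') − ord('A') = 11
'W': A..Z range, ord('W') − ord('A') = 22
'o': a..z range, 26 + ord('o') − ord('a') = 40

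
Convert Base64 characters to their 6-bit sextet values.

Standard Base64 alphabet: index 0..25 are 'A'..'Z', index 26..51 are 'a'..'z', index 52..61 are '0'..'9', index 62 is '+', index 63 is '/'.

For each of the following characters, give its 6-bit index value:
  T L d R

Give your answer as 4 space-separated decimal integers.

'T': A..Z range, ord('T') − ord('A') = 19
'L': A..Z range, ord('L') − ord('A') = 11
'd': a..z range, 26 + ord('d') − ord('a') = 29
'R': A..Z range, ord('R') − ord('A') = 17

Answer: 19 11 29 17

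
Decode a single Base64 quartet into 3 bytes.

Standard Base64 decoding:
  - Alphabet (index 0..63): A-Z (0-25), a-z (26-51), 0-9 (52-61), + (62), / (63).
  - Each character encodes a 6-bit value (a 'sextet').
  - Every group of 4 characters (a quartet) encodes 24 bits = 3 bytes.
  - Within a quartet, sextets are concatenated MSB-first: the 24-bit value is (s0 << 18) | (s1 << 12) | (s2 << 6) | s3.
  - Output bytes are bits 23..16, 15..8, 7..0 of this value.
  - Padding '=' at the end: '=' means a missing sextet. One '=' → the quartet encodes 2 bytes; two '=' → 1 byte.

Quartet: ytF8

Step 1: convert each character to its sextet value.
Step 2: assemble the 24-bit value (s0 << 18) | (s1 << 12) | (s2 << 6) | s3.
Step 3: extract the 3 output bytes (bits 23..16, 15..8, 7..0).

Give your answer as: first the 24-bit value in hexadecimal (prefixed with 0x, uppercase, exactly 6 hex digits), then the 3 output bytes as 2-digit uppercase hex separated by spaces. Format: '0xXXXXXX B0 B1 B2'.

Sextets: y=50, t=45, F=5, 8=60
24-bit: (50<<18) | (45<<12) | (5<<6) | 60
      = 0xC80000 | 0x02D000 | 0x000140 | 0x00003C
      = 0xCAD17C
Bytes: (v>>16)&0xFF=CA, (v>>8)&0xFF=D1, v&0xFF=7C

Answer: 0xCAD17C CA D1 7C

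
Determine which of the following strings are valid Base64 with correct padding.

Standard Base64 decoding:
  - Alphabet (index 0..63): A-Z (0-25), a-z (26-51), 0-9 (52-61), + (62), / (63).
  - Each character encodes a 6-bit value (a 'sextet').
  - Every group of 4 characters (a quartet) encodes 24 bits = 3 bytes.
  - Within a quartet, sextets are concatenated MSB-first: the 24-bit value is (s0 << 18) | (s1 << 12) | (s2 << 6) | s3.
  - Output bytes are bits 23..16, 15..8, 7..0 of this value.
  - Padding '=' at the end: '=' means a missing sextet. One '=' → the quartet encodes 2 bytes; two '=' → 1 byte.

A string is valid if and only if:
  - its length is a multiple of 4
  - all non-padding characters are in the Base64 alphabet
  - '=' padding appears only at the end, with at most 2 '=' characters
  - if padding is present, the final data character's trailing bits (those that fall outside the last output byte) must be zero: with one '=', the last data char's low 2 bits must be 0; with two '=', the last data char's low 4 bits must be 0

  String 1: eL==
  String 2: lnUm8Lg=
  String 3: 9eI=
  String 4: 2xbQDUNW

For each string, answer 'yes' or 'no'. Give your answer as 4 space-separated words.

String 1: 'eL==' → invalid (bad trailing bits)
String 2: 'lnUm8Lg=' → valid
String 3: '9eI=' → valid
String 4: '2xbQDUNW' → valid

Answer: no yes yes yes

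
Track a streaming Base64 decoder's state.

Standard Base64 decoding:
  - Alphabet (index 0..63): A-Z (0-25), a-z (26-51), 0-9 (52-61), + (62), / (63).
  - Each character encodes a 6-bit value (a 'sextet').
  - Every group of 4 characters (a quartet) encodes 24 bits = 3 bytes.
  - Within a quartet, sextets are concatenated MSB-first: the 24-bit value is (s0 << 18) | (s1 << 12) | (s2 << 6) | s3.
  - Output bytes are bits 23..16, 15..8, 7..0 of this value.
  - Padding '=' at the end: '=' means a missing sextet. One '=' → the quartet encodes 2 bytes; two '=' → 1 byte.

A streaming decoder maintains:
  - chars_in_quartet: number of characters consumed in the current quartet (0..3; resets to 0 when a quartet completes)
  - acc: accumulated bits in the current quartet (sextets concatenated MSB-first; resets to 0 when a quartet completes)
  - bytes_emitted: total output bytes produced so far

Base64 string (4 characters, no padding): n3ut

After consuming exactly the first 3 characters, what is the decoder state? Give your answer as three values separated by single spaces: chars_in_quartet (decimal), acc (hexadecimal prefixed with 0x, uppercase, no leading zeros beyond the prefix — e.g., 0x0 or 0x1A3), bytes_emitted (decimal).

After char 0 ('n'=39): chars_in_quartet=1 acc=0x27 bytes_emitted=0
After char 1 ('3'=55): chars_in_quartet=2 acc=0x9F7 bytes_emitted=0
After char 2 ('u'=46): chars_in_quartet=3 acc=0x27DEE bytes_emitted=0

Answer: 3 0x27DEE 0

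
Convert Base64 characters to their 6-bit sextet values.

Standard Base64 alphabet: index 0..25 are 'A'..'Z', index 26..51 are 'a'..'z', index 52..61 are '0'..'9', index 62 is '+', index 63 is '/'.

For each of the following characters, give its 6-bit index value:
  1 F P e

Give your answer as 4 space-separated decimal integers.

'1': 0..9 range, 52 + ord('1') − ord('0') = 53
'F': A..Z range, ord('F') − ord('A') = 5
'P': A..Z range, ord('P') − ord('A') = 15
'e': a..z range, 26 + ord('e') − ord('a') = 30

Answer: 53 5 15 30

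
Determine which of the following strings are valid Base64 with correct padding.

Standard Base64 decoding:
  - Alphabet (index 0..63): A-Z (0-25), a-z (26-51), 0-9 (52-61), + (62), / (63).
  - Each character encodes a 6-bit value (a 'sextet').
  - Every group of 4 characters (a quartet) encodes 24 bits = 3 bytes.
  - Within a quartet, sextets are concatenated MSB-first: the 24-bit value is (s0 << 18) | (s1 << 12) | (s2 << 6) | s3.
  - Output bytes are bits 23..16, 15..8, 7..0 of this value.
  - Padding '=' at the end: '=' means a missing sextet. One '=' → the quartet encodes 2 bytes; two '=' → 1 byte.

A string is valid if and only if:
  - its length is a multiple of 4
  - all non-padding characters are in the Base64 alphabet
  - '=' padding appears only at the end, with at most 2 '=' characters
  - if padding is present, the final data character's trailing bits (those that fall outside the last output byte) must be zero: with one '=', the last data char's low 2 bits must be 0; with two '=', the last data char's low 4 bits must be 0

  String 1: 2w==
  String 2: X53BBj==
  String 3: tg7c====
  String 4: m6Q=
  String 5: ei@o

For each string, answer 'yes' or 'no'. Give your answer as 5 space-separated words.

String 1: '2w==' → valid
String 2: 'X53BBj==' → invalid (bad trailing bits)
String 3: 'tg7c====' → invalid (4 pad chars (max 2))
String 4: 'm6Q=' → valid
String 5: 'ei@o' → invalid (bad char(s): ['@'])

Answer: yes no no yes no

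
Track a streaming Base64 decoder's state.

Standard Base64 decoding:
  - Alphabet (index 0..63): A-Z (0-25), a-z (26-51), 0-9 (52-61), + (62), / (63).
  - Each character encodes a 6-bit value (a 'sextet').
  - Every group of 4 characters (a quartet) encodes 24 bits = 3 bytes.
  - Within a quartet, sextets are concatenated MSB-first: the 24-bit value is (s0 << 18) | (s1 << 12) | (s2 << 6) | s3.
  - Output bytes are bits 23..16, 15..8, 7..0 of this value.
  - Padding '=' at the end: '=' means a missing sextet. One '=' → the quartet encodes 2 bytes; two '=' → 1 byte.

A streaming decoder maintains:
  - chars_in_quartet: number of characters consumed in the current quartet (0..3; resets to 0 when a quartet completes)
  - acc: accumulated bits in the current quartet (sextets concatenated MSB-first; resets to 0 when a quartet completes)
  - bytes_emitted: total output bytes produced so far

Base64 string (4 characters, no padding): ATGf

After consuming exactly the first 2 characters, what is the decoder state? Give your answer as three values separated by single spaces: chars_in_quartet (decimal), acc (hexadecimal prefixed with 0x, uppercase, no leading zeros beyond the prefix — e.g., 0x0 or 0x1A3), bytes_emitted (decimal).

After char 0 ('A'=0): chars_in_quartet=1 acc=0x0 bytes_emitted=0
After char 1 ('T'=19): chars_in_quartet=2 acc=0x13 bytes_emitted=0

Answer: 2 0x13 0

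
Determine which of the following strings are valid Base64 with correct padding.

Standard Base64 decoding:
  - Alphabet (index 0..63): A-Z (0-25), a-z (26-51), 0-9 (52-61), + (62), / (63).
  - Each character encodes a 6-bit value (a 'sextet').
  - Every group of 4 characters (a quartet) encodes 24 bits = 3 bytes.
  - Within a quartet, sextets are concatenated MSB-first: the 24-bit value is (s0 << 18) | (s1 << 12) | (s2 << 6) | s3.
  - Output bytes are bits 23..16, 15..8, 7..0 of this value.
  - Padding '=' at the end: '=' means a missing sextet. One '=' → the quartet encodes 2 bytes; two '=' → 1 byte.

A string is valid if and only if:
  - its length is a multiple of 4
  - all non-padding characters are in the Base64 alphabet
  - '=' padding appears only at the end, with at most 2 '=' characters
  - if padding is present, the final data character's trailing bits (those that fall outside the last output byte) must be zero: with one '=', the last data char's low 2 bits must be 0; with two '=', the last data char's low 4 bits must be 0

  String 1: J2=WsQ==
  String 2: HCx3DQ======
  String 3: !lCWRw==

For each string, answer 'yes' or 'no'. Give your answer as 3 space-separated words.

String 1: 'J2=WsQ==' → invalid (bad char(s): ['=']; '=' in middle)
String 2: 'HCx3DQ======' → invalid (6 pad chars (max 2))
String 3: '!lCWRw==' → invalid (bad char(s): ['!'])

Answer: no no no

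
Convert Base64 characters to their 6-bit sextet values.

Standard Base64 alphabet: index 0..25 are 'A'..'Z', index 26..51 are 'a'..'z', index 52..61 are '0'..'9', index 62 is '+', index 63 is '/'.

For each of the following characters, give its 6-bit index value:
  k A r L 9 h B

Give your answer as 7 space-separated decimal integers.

'k': a..z range, 26 + ord('k') − ord('a') = 36
'A': A..Z range, ord('A') − ord('A') = 0
'r': a..z range, 26 + ord('r') − ord('a') = 43
'L': A..Z range, ord('L') − ord('A') = 11
'9': 0..9 range, 52 + ord('9') − ord('0') = 61
'h': a..z range, 26 + ord('h') − ord('a') = 33
'B': A..Z range, ord('B') − ord('A') = 1

Answer: 36 0 43 11 61 33 1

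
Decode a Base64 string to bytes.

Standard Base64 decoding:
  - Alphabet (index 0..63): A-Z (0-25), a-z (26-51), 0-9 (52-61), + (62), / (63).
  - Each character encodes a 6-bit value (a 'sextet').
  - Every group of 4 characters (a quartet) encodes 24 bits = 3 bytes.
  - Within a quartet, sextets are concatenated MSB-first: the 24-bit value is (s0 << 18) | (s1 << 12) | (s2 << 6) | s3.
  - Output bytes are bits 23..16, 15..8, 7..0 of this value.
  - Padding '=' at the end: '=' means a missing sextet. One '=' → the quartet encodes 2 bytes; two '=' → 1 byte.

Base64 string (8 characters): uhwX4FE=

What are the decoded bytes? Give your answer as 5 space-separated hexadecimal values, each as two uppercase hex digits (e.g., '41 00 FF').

After char 0 ('u'=46): chars_in_quartet=1 acc=0x2E bytes_emitted=0
After char 1 ('h'=33): chars_in_quartet=2 acc=0xBA1 bytes_emitted=0
After char 2 ('w'=48): chars_in_quartet=3 acc=0x2E870 bytes_emitted=0
After char 3 ('X'=23): chars_in_quartet=4 acc=0xBA1C17 -> emit BA 1C 17, reset; bytes_emitted=3
After char 4 ('4'=56): chars_in_quartet=1 acc=0x38 bytes_emitted=3
After char 5 ('F'=5): chars_in_quartet=2 acc=0xE05 bytes_emitted=3
After char 6 ('E'=4): chars_in_quartet=3 acc=0x38144 bytes_emitted=3
Padding '=': partial quartet acc=0x38144 -> emit E0 51; bytes_emitted=5

Answer: BA 1C 17 E0 51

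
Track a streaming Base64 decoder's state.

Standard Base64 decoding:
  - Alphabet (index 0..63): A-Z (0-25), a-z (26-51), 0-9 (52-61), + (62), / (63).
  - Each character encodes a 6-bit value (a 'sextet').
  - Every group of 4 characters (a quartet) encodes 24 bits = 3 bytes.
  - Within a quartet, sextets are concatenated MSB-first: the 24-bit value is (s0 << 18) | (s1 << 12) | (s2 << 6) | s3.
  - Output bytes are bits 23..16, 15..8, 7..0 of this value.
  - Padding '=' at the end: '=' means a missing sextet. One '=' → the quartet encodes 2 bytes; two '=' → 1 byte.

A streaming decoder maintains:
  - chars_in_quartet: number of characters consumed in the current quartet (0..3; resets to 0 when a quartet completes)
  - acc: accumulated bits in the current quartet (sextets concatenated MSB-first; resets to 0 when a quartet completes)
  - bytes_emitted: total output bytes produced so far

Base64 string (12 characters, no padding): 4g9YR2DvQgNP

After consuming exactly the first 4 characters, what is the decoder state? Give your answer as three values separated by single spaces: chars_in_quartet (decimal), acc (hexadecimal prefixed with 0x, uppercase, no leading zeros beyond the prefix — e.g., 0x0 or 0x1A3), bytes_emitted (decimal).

After char 0 ('4'=56): chars_in_quartet=1 acc=0x38 bytes_emitted=0
After char 1 ('g'=32): chars_in_quartet=2 acc=0xE20 bytes_emitted=0
After char 2 ('9'=61): chars_in_quartet=3 acc=0x3883D bytes_emitted=0
After char 3 ('Y'=24): chars_in_quartet=4 acc=0xE20F58 -> emit E2 0F 58, reset; bytes_emitted=3

Answer: 0 0x0 3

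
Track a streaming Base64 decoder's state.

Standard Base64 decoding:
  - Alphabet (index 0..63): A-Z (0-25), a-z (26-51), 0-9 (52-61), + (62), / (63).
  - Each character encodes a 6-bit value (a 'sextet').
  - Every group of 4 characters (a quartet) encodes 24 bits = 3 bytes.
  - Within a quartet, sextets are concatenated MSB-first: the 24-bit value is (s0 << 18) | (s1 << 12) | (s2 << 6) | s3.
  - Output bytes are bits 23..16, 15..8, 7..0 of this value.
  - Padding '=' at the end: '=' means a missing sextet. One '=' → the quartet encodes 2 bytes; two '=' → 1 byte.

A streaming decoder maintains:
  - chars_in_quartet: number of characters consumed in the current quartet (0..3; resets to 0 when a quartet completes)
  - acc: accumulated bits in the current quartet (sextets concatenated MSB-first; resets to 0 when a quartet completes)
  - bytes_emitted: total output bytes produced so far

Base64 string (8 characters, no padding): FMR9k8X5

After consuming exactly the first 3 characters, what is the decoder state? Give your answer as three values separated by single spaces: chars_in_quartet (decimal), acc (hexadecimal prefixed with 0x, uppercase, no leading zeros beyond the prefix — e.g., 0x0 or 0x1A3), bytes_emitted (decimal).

After char 0 ('F'=5): chars_in_quartet=1 acc=0x5 bytes_emitted=0
After char 1 ('M'=12): chars_in_quartet=2 acc=0x14C bytes_emitted=0
After char 2 ('R'=17): chars_in_quartet=3 acc=0x5311 bytes_emitted=0

Answer: 3 0x5311 0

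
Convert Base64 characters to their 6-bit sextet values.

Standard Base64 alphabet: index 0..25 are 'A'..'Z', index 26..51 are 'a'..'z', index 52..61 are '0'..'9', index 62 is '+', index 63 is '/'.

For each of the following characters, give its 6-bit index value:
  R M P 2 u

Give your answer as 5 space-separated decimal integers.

'R': A..Z range, ord('R') − ord('A') = 17
'M': A..Z range, ord('M') − ord('A') = 12
'P': A..Z range, ord('P') − ord('A') = 15
'2': 0..9 range, 52 + ord('2') − ord('0') = 54
'u': a..z range, 26 + ord('u') − ord('a') = 46

Answer: 17 12 15 54 46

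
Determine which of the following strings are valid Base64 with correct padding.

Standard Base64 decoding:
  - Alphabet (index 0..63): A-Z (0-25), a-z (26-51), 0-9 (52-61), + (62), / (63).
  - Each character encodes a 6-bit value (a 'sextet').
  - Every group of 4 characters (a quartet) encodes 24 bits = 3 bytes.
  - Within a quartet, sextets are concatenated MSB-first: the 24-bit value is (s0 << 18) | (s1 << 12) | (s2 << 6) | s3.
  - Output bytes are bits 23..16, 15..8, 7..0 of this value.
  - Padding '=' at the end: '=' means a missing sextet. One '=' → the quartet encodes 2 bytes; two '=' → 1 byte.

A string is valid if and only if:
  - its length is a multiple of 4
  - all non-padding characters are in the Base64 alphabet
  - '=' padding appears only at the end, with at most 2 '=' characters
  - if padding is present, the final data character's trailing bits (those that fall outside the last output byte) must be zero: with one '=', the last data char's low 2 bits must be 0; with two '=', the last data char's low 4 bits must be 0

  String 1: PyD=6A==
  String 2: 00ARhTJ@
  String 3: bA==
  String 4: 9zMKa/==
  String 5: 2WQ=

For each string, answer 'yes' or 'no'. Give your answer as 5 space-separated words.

Answer: no no yes no yes

Derivation:
String 1: 'PyD=6A==' → invalid (bad char(s): ['=']; '=' in middle)
String 2: '00ARhTJ@' → invalid (bad char(s): ['@'])
String 3: 'bA==' → valid
String 4: '9zMKa/==' → invalid (bad trailing bits)
String 5: '2WQ=' → valid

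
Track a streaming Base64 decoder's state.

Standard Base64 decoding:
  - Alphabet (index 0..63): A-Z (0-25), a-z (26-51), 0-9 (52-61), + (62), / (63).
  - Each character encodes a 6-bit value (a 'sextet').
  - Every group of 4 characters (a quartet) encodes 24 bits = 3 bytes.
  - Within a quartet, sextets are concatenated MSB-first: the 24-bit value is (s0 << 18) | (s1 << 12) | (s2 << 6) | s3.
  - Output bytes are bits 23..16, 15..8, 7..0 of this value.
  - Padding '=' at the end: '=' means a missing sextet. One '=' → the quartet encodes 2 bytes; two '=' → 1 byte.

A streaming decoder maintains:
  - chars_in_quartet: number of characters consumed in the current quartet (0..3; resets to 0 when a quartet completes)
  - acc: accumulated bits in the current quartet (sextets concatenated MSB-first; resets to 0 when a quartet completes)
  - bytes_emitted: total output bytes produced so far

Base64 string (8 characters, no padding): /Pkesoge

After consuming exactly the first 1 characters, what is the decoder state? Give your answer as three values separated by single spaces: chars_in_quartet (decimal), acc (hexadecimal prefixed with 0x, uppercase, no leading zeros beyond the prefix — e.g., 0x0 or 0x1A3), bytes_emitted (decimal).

After char 0 ('/'=63): chars_in_quartet=1 acc=0x3F bytes_emitted=0

Answer: 1 0x3F 0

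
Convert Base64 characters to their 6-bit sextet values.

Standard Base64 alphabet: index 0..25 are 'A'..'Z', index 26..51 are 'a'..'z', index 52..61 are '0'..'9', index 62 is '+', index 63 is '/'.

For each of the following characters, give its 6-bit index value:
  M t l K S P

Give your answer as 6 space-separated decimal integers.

Answer: 12 45 37 10 18 15

Derivation:
'M': A..Z range, ord('M') − ord('A') = 12
't': a..z range, 26 + ord('t') − ord('a') = 45
'l': a..z range, 26 + ord('l') − ord('a') = 37
'K': A..Z range, ord('K') − ord('A') = 10
'S': A..Z range, ord('S') − ord('A') = 18
'P': A..Z range, ord('P') − ord('A') = 15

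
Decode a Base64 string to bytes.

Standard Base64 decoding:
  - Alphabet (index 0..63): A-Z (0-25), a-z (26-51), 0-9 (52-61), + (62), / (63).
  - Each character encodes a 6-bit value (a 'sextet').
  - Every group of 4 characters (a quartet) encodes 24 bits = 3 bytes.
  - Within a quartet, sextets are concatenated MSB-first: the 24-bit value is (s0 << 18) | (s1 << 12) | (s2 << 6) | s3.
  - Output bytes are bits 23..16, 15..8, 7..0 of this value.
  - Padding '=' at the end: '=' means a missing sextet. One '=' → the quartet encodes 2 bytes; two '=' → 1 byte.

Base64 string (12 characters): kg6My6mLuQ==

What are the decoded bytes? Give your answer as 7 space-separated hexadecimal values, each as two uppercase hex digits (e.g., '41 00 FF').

Answer: 92 0E 8C CB A9 8B B9

Derivation:
After char 0 ('k'=36): chars_in_quartet=1 acc=0x24 bytes_emitted=0
After char 1 ('g'=32): chars_in_quartet=2 acc=0x920 bytes_emitted=0
After char 2 ('6'=58): chars_in_quartet=3 acc=0x2483A bytes_emitted=0
After char 3 ('M'=12): chars_in_quartet=4 acc=0x920E8C -> emit 92 0E 8C, reset; bytes_emitted=3
After char 4 ('y'=50): chars_in_quartet=1 acc=0x32 bytes_emitted=3
After char 5 ('6'=58): chars_in_quartet=2 acc=0xCBA bytes_emitted=3
After char 6 ('m'=38): chars_in_quartet=3 acc=0x32EA6 bytes_emitted=3
After char 7 ('L'=11): chars_in_quartet=4 acc=0xCBA98B -> emit CB A9 8B, reset; bytes_emitted=6
After char 8 ('u'=46): chars_in_quartet=1 acc=0x2E bytes_emitted=6
After char 9 ('Q'=16): chars_in_quartet=2 acc=0xB90 bytes_emitted=6
Padding '==': partial quartet acc=0xB90 -> emit B9; bytes_emitted=7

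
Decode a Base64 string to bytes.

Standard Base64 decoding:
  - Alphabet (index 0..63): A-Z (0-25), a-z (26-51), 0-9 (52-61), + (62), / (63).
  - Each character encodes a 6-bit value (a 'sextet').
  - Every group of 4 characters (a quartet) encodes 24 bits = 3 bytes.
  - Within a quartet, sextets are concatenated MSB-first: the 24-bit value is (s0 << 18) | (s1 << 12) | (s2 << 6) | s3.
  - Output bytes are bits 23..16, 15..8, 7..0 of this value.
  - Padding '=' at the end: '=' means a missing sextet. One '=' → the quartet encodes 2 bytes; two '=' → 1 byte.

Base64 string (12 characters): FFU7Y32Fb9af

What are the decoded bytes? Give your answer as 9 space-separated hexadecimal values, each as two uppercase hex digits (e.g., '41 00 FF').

After char 0 ('F'=5): chars_in_quartet=1 acc=0x5 bytes_emitted=0
After char 1 ('F'=5): chars_in_quartet=2 acc=0x145 bytes_emitted=0
After char 2 ('U'=20): chars_in_quartet=3 acc=0x5154 bytes_emitted=0
After char 3 ('7'=59): chars_in_quartet=4 acc=0x14553B -> emit 14 55 3B, reset; bytes_emitted=3
After char 4 ('Y'=24): chars_in_quartet=1 acc=0x18 bytes_emitted=3
After char 5 ('3'=55): chars_in_quartet=2 acc=0x637 bytes_emitted=3
After char 6 ('2'=54): chars_in_quartet=3 acc=0x18DF6 bytes_emitted=3
After char 7 ('F'=5): chars_in_quartet=4 acc=0x637D85 -> emit 63 7D 85, reset; bytes_emitted=6
After char 8 ('b'=27): chars_in_quartet=1 acc=0x1B bytes_emitted=6
After char 9 ('9'=61): chars_in_quartet=2 acc=0x6FD bytes_emitted=6
After char 10 ('a'=26): chars_in_quartet=3 acc=0x1BF5A bytes_emitted=6
After char 11 ('f'=31): chars_in_quartet=4 acc=0x6FD69F -> emit 6F D6 9F, reset; bytes_emitted=9

Answer: 14 55 3B 63 7D 85 6F D6 9F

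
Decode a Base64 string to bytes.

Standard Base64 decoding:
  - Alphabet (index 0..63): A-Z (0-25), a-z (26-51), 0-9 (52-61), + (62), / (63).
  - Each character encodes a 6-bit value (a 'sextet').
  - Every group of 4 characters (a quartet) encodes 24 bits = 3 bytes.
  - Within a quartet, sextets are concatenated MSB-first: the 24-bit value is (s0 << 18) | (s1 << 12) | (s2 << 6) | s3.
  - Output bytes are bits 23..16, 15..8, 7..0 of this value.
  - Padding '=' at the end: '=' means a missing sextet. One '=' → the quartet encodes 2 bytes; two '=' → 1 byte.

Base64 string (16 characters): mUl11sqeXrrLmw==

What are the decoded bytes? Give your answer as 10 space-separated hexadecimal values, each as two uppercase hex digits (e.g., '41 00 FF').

After char 0 ('m'=38): chars_in_quartet=1 acc=0x26 bytes_emitted=0
After char 1 ('U'=20): chars_in_quartet=2 acc=0x994 bytes_emitted=0
After char 2 ('l'=37): chars_in_quartet=3 acc=0x26525 bytes_emitted=0
After char 3 ('1'=53): chars_in_quartet=4 acc=0x994975 -> emit 99 49 75, reset; bytes_emitted=3
After char 4 ('1'=53): chars_in_quartet=1 acc=0x35 bytes_emitted=3
After char 5 ('s'=44): chars_in_quartet=2 acc=0xD6C bytes_emitted=3
After char 6 ('q'=42): chars_in_quartet=3 acc=0x35B2A bytes_emitted=3
After char 7 ('e'=30): chars_in_quartet=4 acc=0xD6CA9E -> emit D6 CA 9E, reset; bytes_emitted=6
After char 8 ('X'=23): chars_in_quartet=1 acc=0x17 bytes_emitted=6
After char 9 ('r'=43): chars_in_quartet=2 acc=0x5EB bytes_emitted=6
After char 10 ('r'=43): chars_in_quartet=3 acc=0x17AEB bytes_emitted=6
After char 11 ('L'=11): chars_in_quartet=4 acc=0x5EBACB -> emit 5E BA CB, reset; bytes_emitted=9
After char 12 ('m'=38): chars_in_quartet=1 acc=0x26 bytes_emitted=9
After char 13 ('w'=48): chars_in_quartet=2 acc=0x9B0 bytes_emitted=9
Padding '==': partial quartet acc=0x9B0 -> emit 9B; bytes_emitted=10

Answer: 99 49 75 D6 CA 9E 5E BA CB 9B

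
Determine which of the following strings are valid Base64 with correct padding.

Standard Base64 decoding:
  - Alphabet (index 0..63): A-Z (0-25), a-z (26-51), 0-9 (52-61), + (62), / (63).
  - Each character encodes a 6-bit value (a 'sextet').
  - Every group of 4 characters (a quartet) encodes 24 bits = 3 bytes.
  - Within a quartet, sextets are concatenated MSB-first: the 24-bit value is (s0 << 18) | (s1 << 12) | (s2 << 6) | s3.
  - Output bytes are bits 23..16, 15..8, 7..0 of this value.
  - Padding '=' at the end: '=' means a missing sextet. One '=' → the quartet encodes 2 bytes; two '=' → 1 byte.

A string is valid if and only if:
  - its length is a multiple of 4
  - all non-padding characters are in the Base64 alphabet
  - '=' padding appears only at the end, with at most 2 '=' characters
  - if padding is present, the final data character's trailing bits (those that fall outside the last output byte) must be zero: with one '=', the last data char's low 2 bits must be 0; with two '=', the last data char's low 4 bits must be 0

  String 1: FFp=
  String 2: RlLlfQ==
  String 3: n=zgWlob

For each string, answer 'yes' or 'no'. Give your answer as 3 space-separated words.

Answer: no yes no

Derivation:
String 1: 'FFp=' → invalid (bad trailing bits)
String 2: 'RlLlfQ==' → valid
String 3: 'n=zgWlob' → invalid (bad char(s): ['=']; '=' in middle)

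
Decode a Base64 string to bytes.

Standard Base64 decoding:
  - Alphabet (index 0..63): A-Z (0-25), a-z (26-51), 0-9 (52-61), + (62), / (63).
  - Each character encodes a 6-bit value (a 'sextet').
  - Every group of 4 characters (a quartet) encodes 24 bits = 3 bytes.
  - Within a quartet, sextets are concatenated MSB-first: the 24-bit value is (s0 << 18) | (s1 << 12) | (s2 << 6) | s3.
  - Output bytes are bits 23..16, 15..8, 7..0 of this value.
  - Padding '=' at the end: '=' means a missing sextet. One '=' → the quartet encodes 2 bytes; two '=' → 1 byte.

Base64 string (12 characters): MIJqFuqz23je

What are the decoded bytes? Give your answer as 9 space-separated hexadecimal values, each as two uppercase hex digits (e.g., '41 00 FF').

Answer: 30 82 6A 16 EA B3 DB 78 DE

Derivation:
After char 0 ('M'=12): chars_in_quartet=1 acc=0xC bytes_emitted=0
After char 1 ('I'=8): chars_in_quartet=2 acc=0x308 bytes_emitted=0
After char 2 ('J'=9): chars_in_quartet=3 acc=0xC209 bytes_emitted=0
After char 3 ('q'=42): chars_in_quartet=4 acc=0x30826A -> emit 30 82 6A, reset; bytes_emitted=3
After char 4 ('F'=5): chars_in_quartet=1 acc=0x5 bytes_emitted=3
After char 5 ('u'=46): chars_in_quartet=2 acc=0x16E bytes_emitted=3
After char 6 ('q'=42): chars_in_quartet=3 acc=0x5BAA bytes_emitted=3
After char 7 ('z'=51): chars_in_quartet=4 acc=0x16EAB3 -> emit 16 EA B3, reset; bytes_emitted=6
After char 8 ('2'=54): chars_in_quartet=1 acc=0x36 bytes_emitted=6
After char 9 ('3'=55): chars_in_quartet=2 acc=0xDB7 bytes_emitted=6
After char 10 ('j'=35): chars_in_quartet=3 acc=0x36DE3 bytes_emitted=6
After char 11 ('e'=30): chars_in_quartet=4 acc=0xDB78DE -> emit DB 78 DE, reset; bytes_emitted=9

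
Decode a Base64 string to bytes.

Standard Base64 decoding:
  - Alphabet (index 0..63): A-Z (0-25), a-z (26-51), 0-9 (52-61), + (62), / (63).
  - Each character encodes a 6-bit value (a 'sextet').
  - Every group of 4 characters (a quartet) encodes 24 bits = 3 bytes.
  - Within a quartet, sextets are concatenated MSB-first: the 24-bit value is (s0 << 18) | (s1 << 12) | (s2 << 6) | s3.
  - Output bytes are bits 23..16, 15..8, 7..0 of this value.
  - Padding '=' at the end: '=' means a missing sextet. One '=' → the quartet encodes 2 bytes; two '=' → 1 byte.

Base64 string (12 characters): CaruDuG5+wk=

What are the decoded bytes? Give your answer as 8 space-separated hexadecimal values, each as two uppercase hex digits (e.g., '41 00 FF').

After char 0 ('C'=2): chars_in_quartet=1 acc=0x2 bytes_emitted=0
After char 1 ('a'=26): chars_in_quartet=2 acc=0x9A bytes_emitted=0
After char 2 ('r'=43): chars_in_quartet=3 acc=0x26AB bytes_emitted=0
After char 3 ('u'=46): chars_in_quartet=4 acc=0x9AAEE -> emit 09 AA EE, reset; bytes_emitted=3
After char 4 ('D'=3): chars_in_quartet=1 acc=0x3 bytes_emitted=3
After char 5 ('u'=46): chars_in_quartet=2 acc=0xEE bytes_emitted=3
After char 6 ('G'=6): chars_in_quartet=3 acc=0x3B86 bytes_emitted=3
After char 7 ('5'=57): chars_in_quartet=4 acc=0xEE1B9 -> emit 0E E1 B9, reset; bytes_emitted=6
After char 8 ('+'=62): chars_in_quartet=1 acc=0x3E bytes_emitted=6
After char 9 ('w'=48): chars_in_quartet=2 acc=0xFB0 bytes_emitted=6
After char 10 ('k'=36): chars_in_quartet=3 acc=0x3EC24 bytes_emitted=6
Padding '=': partial quartet acc=0x3EC24 -> emit FB 09; bytes_emitted=8

Answer: 09 AA EE 0E E1 B9 FB 09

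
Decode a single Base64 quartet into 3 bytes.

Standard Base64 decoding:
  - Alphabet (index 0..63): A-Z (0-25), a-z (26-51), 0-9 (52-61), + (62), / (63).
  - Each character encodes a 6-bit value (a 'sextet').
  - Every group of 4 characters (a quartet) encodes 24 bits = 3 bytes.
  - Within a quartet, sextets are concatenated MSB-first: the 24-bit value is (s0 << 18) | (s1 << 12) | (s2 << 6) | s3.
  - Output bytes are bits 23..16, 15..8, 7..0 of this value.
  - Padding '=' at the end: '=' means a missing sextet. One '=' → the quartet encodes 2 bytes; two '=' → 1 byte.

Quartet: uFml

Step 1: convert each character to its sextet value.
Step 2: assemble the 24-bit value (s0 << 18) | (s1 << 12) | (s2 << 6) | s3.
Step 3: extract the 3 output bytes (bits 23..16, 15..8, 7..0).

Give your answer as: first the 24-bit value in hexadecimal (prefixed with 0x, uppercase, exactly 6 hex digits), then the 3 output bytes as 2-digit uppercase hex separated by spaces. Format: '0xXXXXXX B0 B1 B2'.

Answer: 0xB859A5 B8 59 A5

Derivation:
Sextets: u=46, F=5, m=38, l=37
24-bit: (46<<18) | (5<<12) | (38<<6) | 37
      = 0xB80000 | 0x005000 | 0x000980 | 0x000025
      = 0xB859A5
Bytes: (v>>16)&0xFF=B8, (v>>8)&0xFF=59, v&0xFF=A5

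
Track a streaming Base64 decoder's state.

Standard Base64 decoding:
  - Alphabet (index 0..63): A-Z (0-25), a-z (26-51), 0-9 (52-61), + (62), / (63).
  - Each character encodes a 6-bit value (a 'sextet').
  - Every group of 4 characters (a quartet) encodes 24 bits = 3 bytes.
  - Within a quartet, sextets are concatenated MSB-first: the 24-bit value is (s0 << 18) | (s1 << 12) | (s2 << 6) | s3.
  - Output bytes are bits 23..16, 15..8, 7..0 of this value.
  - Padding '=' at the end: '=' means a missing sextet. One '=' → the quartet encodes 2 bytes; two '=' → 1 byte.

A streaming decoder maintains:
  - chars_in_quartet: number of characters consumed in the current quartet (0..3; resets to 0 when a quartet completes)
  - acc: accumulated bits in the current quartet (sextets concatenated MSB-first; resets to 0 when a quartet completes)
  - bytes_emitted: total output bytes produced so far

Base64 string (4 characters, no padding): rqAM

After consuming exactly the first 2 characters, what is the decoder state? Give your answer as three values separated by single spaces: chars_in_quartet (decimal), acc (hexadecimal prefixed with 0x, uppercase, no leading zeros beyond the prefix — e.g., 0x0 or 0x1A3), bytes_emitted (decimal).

After char 0 ('r'=43): chars_in_quartet=1 acc=0x2B bytes_emitted=0
After char 1 ('q'=42): chars_in_quartet=2 acc=0xAEA bytes_emitted=0

Answer: 2 0xAEA 0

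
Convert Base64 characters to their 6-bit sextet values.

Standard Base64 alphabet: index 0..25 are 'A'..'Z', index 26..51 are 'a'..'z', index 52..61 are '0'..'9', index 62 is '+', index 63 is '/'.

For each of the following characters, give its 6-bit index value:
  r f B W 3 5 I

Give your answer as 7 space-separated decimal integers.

'r': a..z range, 26 + ord('r') − ord('a') = 43
'f': a..z range, 26 + ord('f') − ord('a') = 31
'B': A..Z range, ord('B') − ord('A') = 1
'W': A..Z range, ord('W') − ord('A') = 22
'3': 0..9 range, 52 + ord('3') − ord('0') = 55
'5': 0..9 range, 52 + ord('5') − ord('0') = 57
'I': A..Z range, ord('I') − ord('A') = 8

Answer: 43 31 1 22 55 57 8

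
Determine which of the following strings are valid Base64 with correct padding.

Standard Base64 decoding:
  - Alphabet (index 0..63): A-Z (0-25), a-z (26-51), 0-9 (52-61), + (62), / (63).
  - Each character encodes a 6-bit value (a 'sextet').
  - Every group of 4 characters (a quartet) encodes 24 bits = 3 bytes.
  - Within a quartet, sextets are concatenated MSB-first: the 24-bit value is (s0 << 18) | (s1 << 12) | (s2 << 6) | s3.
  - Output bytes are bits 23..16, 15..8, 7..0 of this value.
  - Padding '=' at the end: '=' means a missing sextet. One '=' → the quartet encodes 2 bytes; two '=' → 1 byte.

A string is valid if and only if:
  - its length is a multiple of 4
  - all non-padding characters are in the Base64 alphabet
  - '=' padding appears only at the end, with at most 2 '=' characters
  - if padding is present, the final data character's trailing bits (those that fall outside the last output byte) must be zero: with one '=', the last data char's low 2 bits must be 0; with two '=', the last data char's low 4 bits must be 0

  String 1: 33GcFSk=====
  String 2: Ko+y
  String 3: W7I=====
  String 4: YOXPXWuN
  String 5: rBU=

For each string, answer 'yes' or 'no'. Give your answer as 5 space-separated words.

Answer: no yes no yes yes

Derivation:
String 1: '33GcFSk=====' → invalid (5 pad chars (max 2))
String 2: 'Ko+y' → valid
String 3: 'W7I=====' → invalid (5 pad chars (max 2))
String 4: 'YOXPXWuN' → valid
String 5: 'rBU=' → valid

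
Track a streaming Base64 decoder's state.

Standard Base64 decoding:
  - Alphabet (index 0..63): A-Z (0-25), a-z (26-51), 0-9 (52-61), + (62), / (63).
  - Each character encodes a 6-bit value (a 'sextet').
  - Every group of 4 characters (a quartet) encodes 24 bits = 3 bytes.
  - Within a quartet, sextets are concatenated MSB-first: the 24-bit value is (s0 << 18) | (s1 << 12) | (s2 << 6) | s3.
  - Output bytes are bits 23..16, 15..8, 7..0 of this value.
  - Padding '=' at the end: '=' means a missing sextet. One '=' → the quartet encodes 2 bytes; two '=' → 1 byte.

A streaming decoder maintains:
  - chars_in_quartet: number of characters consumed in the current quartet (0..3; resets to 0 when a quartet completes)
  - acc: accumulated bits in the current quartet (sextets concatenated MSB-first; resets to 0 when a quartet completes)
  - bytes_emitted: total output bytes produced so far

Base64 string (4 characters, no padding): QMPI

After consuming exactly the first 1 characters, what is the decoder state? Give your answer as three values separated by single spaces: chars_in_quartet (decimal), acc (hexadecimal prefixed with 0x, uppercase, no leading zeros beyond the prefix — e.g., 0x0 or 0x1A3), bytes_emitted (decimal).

After char 0 ('Q'=16): chars_in_quartet=1 acc=0x10 bytes_emitted=0

Answer: 1 0x10 0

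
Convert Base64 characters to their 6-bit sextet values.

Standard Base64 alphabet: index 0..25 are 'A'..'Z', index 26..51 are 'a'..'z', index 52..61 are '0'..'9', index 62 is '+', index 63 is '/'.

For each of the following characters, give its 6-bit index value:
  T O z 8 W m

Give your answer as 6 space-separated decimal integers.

'T': A..Z range, ord('T') − ord('A') = 19
'O': A..Z range, ord('O') − ord('A') = 14
'z': a..z range, 26 + ord('z') − ord('a') = 51
'8': 0..9 range, 52 + ord('8') − ord('0') = 60
'W': A..Z range, ord('W') − ord('A') = 22
'm': a..z range, 26 + ord('m') − ord('a') = 38

Answer: 19 14 51 60 22 38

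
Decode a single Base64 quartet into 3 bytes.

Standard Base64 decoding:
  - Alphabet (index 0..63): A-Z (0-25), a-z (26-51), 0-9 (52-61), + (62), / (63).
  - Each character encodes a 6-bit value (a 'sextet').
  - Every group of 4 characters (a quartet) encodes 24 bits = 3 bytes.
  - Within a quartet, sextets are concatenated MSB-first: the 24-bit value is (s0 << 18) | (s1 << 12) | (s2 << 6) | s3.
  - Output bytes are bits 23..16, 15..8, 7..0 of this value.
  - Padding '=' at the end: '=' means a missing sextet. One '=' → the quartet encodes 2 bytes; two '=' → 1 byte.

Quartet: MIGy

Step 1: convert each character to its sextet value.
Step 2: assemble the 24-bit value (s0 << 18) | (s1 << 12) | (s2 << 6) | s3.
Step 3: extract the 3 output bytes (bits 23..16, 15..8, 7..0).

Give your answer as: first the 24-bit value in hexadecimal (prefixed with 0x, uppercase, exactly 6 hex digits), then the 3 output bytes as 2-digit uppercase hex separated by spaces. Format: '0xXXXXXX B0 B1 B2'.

Answer: 0x3081B2 30 81 B2

Derivation:
Sextets: M=12, I=8, G=6, y=50
24-bit: (12<<18) | (8<<12) | (6<<6) | 50
      = 0x300000 | 0x008000 | 0x000180 | 0x000032
      = 0x3081B2
Bytes: (v>>16)&0xFF=30, (v>>8)&0xFF=81, v&0xFF=B2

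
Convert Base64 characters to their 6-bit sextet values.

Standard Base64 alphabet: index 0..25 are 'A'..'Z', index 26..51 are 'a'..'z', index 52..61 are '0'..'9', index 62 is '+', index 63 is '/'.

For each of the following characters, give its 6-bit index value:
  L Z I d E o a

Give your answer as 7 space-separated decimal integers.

Answer: 11 25 8 29 4 40 26

Derivation:
'L': A..Z range, ord('L') − ord('A') = 11
'Z': A..Z range, ord('Z') − ord('A') = 25
'I': A..Z range, ord('I') − ord('A') = 8
'd': a..z range, 26 + ord('d') − ord('a') = 29
'E': A..Z range, ord('E') − ord('A') = 4
'o': a..z range, 26 + ord('o') − ord('a') = 40
'a': a..z range, 26 + ord('a') − ord('a') = 26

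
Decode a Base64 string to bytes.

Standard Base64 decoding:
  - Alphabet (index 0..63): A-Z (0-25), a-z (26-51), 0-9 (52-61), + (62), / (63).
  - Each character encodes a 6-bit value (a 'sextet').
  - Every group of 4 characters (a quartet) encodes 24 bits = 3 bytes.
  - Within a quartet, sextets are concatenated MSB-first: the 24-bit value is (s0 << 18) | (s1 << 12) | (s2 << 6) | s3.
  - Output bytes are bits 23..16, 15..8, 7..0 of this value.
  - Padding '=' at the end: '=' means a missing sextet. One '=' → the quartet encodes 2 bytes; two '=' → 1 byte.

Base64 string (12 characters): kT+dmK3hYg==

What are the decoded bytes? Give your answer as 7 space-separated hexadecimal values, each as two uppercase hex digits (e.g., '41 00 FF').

Answer: 91 3F 9D 98 AD E1 62

Derivation:
After char 0 ('k'=36): chars_in_quartet=1 acc=0x24 bytes_emitted=0
After char 1 ('T'=19): chars_in_quartet=2 acc=0x913 bytes_emitted=0
After char 2 ('+'=62): chars_in_quartet=3 acc=0x244FE bytes_emitted=0
After char 3 ('d'=29): chars_in_quartet=4 acc=0x913F9D -> emit 91 3F 9D, reset; bytes_emitted=3
After char 4 ('m'=38): chars_in_quartet=1 acc=0x26 bytes_emitted=3
After char 5 ('K'=10): chars_in_quartet=2 acc=0x98A bytes_emitted=3
After char 6 ('3'=55): chars_in_quartet=3 acc=0x262B7 bytes_emitted=3
After char 7 ('h'=33): chars_in_quartet=4 acc=0x98ADE1 -> emit 98 AD E1, reset; bytes_emitted=6
After char 8 ('Y'=24): chars_in_quartet=1 acc=0x18 bytes_emitted=6
After char 9 ('g'=32): chars_in_quartet=2 acc=0x620 bytes_emitted=6
Padding '==': partial quartet acc=0x620 -> emit 62; bytes_emitted=7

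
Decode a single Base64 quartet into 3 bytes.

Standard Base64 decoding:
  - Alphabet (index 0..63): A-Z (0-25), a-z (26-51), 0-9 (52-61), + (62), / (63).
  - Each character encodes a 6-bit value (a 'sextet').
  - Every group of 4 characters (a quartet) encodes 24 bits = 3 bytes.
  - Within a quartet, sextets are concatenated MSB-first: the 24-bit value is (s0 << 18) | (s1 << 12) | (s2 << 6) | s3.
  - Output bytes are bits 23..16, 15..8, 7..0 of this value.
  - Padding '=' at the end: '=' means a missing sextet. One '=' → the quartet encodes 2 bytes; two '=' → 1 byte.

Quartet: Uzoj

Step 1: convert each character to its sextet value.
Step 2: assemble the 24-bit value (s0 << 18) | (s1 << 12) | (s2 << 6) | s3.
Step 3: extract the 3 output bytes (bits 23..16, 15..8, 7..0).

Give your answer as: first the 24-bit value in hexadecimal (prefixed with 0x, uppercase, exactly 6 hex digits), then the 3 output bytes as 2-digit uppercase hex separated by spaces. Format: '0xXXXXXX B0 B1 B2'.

Answer: 0x533A23 53 3A 23

Derivation:
Sextets: U=20, z=51, o=40, j=35
24-bit: (20<<18) | (51<<12) | (40<<6) | 35
      = 0x500000 | 0x033000 | 0x000A00 | 0x000023
      = 0x533A23
Bytes: (v>>16)&0xFF=53, (v>>8)&0xFF=3A, v&0xFF=23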